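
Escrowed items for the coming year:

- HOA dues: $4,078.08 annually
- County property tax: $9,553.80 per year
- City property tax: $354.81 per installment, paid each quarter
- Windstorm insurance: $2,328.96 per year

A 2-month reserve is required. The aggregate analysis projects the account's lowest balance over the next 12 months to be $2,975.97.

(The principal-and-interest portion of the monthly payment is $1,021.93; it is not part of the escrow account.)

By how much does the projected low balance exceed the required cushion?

$79.29

HOA dues = $4,078.08 annually
County property tax = $9,553.80 annually
City property tax = $354.81 × 4 = $1,419.24 annually
Windstorm insurance = $2,328.96 annually
Annual escrow total = $4,078.08 + $9,553.80 + $1,419.24 + $2,328.96 = $17,380.08
Monthly = $17,380.08 / 12 = $1,448.34
Required cushion = 2 × $1,448.34 = $2,896.68
Excess over cushion: $2,975.97 − $2,896.68 = $79.29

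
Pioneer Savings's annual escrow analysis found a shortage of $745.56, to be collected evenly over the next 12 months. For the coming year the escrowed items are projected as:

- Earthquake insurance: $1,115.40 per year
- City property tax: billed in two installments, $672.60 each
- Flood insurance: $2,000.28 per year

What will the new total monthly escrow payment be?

Earthquake insurance: $1,115.40 annually
City property tax: $672.60 × 2 = $1,345.20 annually
Flood insurance: $2,000.28 annually
Yearly total = $1,115.40 + $1,345.20 + $2,000.28 = $4,460.88
Base monthly escrow = $4,460.88 / 12 = $371.74
Monthly shortage recovery: $745.56 ÷ 12 = $62.13
Adjusted monthly = $371.74 + $62.13 = $433.87

$433.87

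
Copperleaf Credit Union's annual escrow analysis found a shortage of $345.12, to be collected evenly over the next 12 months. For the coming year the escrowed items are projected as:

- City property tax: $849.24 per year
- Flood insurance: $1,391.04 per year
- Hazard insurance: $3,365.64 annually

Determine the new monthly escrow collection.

$495.92

City property tax = $849.24/yr
Flood insurance = $1,391.04/yr
Hazard insurance = $3,365.64/yr
Yearly total = $849.24 + $1,391.04 + $3,365.64 = $5,605.92
Base monthly escrow = $5,605.92 / 12 = $467.16
Monthly shortage recovery: $345.12 ÷ 12 = $28.76
Adjusted monthly = $467.16 + $28.76 = $495.92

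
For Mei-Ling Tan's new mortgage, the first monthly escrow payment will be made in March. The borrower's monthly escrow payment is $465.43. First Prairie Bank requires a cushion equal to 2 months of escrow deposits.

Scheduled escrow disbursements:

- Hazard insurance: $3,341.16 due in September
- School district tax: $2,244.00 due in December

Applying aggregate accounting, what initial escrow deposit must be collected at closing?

Cushion = 2 × $465.43 = $930.86
Trial balance (start $0, +$465.43 each month, − disbursements):
  Mar: +$465.43 → $465.43
  Apr: +$465.43 → $930.86
  May: +$465.43 → $1,396.29
  Jun: +$465.43 → $1,861.72
  Jul: +$465.43 → $2,327.15
  Aug: +$465.43 → $2,792.58
  Sep: +$465.43 − $3,341.16 → -$83.15
  Oct: +$465.43 → $382.28
  Nov: +$465.43 → $847.71
  Dec: +$465.43 − $2,244.00 → -$930.86
  Jan: +$465.43 → -$465.43
  Feb: +$465.43 → $0.00
Lowest trial balance = -$930.86 (Dec)
Initial deposit = cushion − low point = $930.86 − (-$930.86) = $1,861.72

$1,861.72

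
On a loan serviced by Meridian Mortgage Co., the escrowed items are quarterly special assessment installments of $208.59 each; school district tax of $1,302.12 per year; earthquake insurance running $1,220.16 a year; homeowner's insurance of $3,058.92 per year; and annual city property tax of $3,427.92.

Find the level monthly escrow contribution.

Special assessment: $208.59 × 4 = $834.36 annually
School district tax: $1,302.12 annually
Earthquake insurance: $1,220.16 annually
Homeowner's insurance: $3,058.92 annually
City property tax: $3,427.92 annually
Combined annual = $834.36 + $1,302.12 + $1,220.16 + $3,058.92 + $3,427.92 = $9,843.48
Monthly escrow = $9,843.48 / 12 = $820.29

$820.29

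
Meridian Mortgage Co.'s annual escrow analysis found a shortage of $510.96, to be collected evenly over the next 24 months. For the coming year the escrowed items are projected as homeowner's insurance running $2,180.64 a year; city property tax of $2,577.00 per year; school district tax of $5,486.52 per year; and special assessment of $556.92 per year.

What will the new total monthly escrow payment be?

Homeowner's insurance = $2,180.64 annually
City property tax = $2,577.00 annually
School district tax = $5,486.52 annually
Special assessment = $556.92 annually
Total annual escrow = $2,180.64 + $2,577.00 + $5,486.52 + $556.92 = $10,801.08
Per month = $10,801.08 ÷ 12 = $900.09
Shortage per month = $510.96 / 24 = $21.29
New monthly escrow = $900.09 + $21.29 = $921.38

$921.38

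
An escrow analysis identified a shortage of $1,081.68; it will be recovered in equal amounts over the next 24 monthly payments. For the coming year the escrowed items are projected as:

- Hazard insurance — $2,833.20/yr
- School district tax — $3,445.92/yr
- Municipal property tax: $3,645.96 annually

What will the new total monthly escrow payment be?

Hazard insurance — $2,833.20 annually
School district tax — $3,445.92 annually
Municipal property tax — $3,645.96 annually
Annual escrow total = $2,833.20 + $3,445.92 + $3,645.96 = $9,925.08
Monthly = $9,925.08 / 12 = $827.09
Shortage per month = $1,081.68 ÷ 24 = $45.07
Adjusted monthly = $827.09 + $45.07 = $872.16

$872.16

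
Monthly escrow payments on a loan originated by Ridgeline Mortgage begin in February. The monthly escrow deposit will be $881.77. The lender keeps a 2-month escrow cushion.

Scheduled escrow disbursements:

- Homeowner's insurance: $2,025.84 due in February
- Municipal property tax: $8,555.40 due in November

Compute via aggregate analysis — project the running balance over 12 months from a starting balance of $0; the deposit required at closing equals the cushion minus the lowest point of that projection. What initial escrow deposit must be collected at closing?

Cushion = 2 × $881.77 = $1,763.54
Trial balance (start $0, +$881.77 each month, − disbursements):
  Feb: +$881.77 − $2,025.84 → -$1,144.07
  Mar: +$881.77 → -$262.30
  Apr: +$881.77 → $619.47
  May: +$881.77 → $1,501.24
  Jun: +$881.77 → $2,383.01
  Jul: +$881.77 → $3,264.78
  Aug: +$881.77 → $4,146.55
  Sep: +$881.77 → $5,028.32
  Oct: +$881.77 → $5,910.09
  Nov: +$881.77 − $8,555.40 → -$1,763.54
  Dec: +$881.77 → -$881.77
  Jan: +$881.77 → $0.00
Lowest trial balance = -$1,763.54 (Nov)
Initial deposit = cushion − low point = $1,763.54 − (-$1,763.54) = $3,527.08

$3,527.08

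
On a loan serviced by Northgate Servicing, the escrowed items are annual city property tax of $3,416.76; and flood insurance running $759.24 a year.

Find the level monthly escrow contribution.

City property tax: $3,416.76
Flood insurance: $759.24
Combined annual = $4,176.00
Per month = $4,176.00 ÷ 12 = $348.00

$348.00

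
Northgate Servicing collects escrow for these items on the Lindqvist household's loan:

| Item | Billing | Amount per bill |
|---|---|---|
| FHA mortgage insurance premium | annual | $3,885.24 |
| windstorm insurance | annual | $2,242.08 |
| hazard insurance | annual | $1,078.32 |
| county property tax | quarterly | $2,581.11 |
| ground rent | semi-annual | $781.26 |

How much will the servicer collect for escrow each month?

FHA mortgage insurance premium — $3,885.24
Windstorm insurance — $2,242.08
Hazard insurance — $1,078.32
County property tax — $2,581.11 × 4 = $10,324.44
Ground rent — $781.26 × 2 = $1,562.52
Annual escrow total = $3,885.24 + $2,242.08 + $1,078.32 + $10,324.44 + $1,562.52 = $19,092.60
Monthly escrow = $19,092.60 / 12 = $1,591.05

$1,591.05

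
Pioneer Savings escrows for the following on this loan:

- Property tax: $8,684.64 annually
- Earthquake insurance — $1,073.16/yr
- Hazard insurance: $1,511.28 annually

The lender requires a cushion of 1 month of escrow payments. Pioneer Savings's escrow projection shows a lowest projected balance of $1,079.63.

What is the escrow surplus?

Property tax — $8,684.64/yr
Earthquake insurance — $1,073.16/yr
Hazard insurance — $1,511.28/yr
Yearly total = $8,684.64 + $1,073.16 + $1,511.28 = $11,269.08
Monthly = $11,269.08 ÷ 12 = $939.09
Required reserve = 1 × $939.09 = $939.09
Excess over cushion: $1,079.63 − $939.09 = $140.54

$140.54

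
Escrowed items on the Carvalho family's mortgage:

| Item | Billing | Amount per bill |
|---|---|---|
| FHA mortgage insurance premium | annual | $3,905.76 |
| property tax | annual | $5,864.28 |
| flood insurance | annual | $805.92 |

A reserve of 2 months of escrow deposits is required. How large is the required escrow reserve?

$1,762.66

FHA mortgage insurance premium — $3,905.76
Property tax — $5,864.28
Flood insurance — $805.92
Annual escrow total = $3,905.76 + $5,864.28 + $805.92 = $10,575.96
Monthly escrow = $10,575.96 ÷ 12 = $881.33
Reserve = 2 × $881.33 = $1,762.66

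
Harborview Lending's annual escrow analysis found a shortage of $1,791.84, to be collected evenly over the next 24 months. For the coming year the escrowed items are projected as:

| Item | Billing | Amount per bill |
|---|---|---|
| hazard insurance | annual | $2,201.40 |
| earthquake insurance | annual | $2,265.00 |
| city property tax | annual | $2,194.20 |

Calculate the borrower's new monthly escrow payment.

Hazard insurance: $2,201.40 per year
Earthquake insurance: $2,265.00 per year
City property tax: $2,194.20 per year
Yearly total = $2,201.40 + $2,265.00 + $2,194.20 = $6,660.60
Monthly = $6,660.60 / 12 = $555.05
Shortage spread = $1,791.84 / 24 = $74.66/mo
Adjusted monthly = $555.05 + $74.66 = $629.71

$629.71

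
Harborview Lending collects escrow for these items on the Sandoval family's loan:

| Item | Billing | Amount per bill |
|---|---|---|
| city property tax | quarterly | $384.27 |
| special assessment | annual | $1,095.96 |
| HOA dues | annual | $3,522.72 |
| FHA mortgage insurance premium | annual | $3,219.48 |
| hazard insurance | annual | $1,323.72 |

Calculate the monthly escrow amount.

$891.58

City property tax — $384.27 × 4 = $1,537.08/yr
Special assessment — $1,095.96/yr
HOA dues — $3,522.72/yr
FHA mortgage insurance premium — $3,219.48/yr
Hazard insurance — $1,323.72/yr
Yearly total = $10,698.96
Monthly escrow = $10,698.96 / 12 = $891.58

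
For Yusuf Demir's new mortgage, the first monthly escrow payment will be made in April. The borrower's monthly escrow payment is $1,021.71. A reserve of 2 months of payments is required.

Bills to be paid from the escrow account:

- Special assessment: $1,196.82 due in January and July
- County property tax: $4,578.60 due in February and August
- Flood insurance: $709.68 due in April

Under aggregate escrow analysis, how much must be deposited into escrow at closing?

$3,419.97

Cushion = 2 × $1,021.71 = $2,043.42
Trial balance (start $0, +$1,021.71 each month, − disbursements):
  Apr: +$1,021.71 − $709.68 → $312.03
  May: +$1,021.71 → $1,333.74
  Jun: +$1,021.71 → $2,355.45
  Jul: +$1,021.71 − $1,196.82 → $2,180.34
  Aug: +$1,021.71 − $4,578.60 → -$1,376.55
  Sep: +$1,021.71 → -$354.84
  Oct: +$1,021.71 → $666.87
  Nov: +$1,021.71 → $1,688.58
  Dec: +$1,021.71 → $2,710.29
  Jan: +$1,021.71 − $1,196.82 → $2,535.18
  Feb: +$1,021.71 − $4,578.60 → -$1,021.71
  Mar: +$1,021.71 → $0.00
Lowest trial balance = -$1,376.55 (Aug)
Initial deposit = cushion − low point = $2,043.42 − (-$1,376.55) = $3,419.97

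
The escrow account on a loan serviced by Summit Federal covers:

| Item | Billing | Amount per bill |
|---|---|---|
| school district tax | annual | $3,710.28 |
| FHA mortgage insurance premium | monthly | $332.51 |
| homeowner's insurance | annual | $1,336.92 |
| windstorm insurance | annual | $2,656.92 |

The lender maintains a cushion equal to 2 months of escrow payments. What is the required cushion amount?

$1,949.04

School district tax — $3,710.28/yr
FHA mortgage insurance premium — $332.51 × 12 = $3,990.12/yr
Homeowner's insurance — $1,336.92/yr
Windstorm insurance — $2,656.92/yr
Yearly total = $3,710.28 + $3,990.12 + $1,336.92 + $2,656.92 = $11,694.24
Base monthly escrow = $11,694.24 / 12 = $974.52
Reserve = 2 × $974.52 = $1,949.04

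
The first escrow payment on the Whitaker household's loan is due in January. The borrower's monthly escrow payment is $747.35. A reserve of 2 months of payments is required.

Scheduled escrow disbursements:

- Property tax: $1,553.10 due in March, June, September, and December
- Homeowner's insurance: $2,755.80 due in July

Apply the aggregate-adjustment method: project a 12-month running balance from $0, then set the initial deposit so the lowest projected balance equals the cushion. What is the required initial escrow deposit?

$2,183.65

Cushion = 2 × $747.35 = $1,494.70
Trial balance (start $0, +$747.35 each month, − disbursements):
  Jan: +$747.35 → $747.35
  Feb: +$747.35 → $1,494.70
  Mar: +$747.35 − $1,553.10 → $688.95
  Apr: +$747.35 → $1,436.30
  May: +$747.35 → $2,183.65
  Jun: +$747.35 − $1,553.10 → $1,377.90
  Jul: +$747.35 − $2,755.80 → -$630.55
  Aug: +$747.35 → $116.80
  Sep: +$747.35 − $1,553.10 → -$688.95
  Oct: +$747.35 → $58.40
  Nov: +$747.35 → $805.75
  Dec: +$747.35 − $1,553.10 → $0.00
Lowest trial balance = -$688.95 (Sep)
Initial deposit = cushion − low point = $1,494.70 − (-$688.95) = $2,183.65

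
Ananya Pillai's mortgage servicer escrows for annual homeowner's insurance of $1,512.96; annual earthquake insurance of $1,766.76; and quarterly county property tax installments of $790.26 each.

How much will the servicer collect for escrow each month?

$536.73

Homeowner's insurance — $1,512.96 per year
Earthquake insurance — $1,766.76 per year
County property tax — $790.26 × 4 = $3,161.04 per year
Yearly total = $1,512.96 + $1,766.76 + $3,161.04 = $6,440.76
Monthly = $6,440.76 ÷ 12 = $536.73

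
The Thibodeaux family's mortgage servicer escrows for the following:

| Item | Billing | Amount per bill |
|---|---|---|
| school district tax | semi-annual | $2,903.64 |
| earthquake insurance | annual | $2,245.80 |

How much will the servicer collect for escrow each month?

$671.09

School district tax = $2,903.64 × 2 = $5,807.28 per year
Earthquake insurance = $2,245.80 per year
Annual escrow total = $5,807.28 + $2,245.80 = $8,053.08
Base monthly escrow = $8,053.08 / 12 = $671.09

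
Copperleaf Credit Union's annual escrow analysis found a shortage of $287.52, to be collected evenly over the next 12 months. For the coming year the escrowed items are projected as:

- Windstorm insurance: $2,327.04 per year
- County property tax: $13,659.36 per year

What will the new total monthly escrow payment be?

Windstorm insurance — $2,327.04/yr
County property tax — $13,659.36/yr
Total annual escrow = $2,327.04 + $13,659.36 = $15,986.40
Per month = $15,986.40 / 12 = $1,332.20
Shortage spread = $287.52 ÷ 12 = $23.96/mo
New monthly escrow = $1,332.20 + $23.96 = $1,356.16

$1,356.16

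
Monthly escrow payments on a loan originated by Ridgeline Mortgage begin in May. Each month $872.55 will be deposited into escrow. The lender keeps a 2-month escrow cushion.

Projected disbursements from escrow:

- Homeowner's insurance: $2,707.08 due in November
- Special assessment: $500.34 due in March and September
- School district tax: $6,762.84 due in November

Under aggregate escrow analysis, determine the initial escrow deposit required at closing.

Cushion = 2 × $872.55 = $1,745.10
Trial balance (start $0, +$872.55 each month, − disbursements):
  May: +$872.55 → $872.55
  Jun: +$872.55 → $1,745.10
  Jul: +$872.55 → $2,617.65
  Aug: +$872.55 → $3,490.20
  Sep: +$872.55 − $500.34 → $3,862.41
  Oct: +$872.55 → $4,734.96
  Nov: +$872.55 − $9,469.92 → -$3,862.41
  Dec: +$872.55 → -$2,989.86
  Jan: +$872.55 → -$2,117.31
  Feb: +$872.55 → -$1,244.76
  Mar: +$872.55 − $500.34 → -$872.55
  Apr: +$872.55 → $0.00
Lowest trial balance = -$3,862.41 (Nov)
Initial deposit = cushion − low point = $1,745.10 − (-$3,862.41) = $5,607.51

$5,607.51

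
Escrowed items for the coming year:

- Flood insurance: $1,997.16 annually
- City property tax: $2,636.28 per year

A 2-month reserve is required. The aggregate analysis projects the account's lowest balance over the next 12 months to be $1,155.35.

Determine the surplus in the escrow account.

Flood insurance: $1,997.16/yr
City property tax: $2,636.28/yr
Yearly total = $4,633.44
Base monthly escrow = $4,633.44 / 12 = $386.12
Required reserve = 2 × $386.12 = $772.24
Excess over cushion: $1,155.35 − $772.24 = $383.11

$383.11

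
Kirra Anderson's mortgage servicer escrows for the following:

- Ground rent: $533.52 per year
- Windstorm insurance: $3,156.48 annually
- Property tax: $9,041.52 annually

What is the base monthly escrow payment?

$1,060.96

Ground rent: $533.52 per year
Windstorm insurance: $3,156.48 per year
Property tax: $9,041.52 per year
Annual escrow total = $12,731.52
Base monthly escrow = $12,731.52 ÷ 12 = $1,060.96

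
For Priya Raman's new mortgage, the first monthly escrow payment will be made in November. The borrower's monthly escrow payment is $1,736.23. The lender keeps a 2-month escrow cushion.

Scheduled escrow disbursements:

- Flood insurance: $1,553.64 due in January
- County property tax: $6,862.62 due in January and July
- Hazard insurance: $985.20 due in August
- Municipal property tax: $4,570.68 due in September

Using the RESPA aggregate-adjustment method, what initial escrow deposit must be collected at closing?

Cushion = 2 × $1,736.23 = $3,472.46
Trial balance (start $0, +$1,736.23 each month, − disbursements):
  Nov: +$1,736.23 → $1,736.23
  Dec: +$1,736.23 → $3,472.46
  Jan: +$1,736.23 − $8,416.26 → -$3,207.57
  Feb: +$1,736.23 → -$1,471.34
  Mar: +$1,736.23 → $264.89
  Apr: +$1,736.23 → $2,001.12
  May: +$1,736.23 → $3,737.35
  Jun: +$1,736.23 → $5,473.58
  Jul: +$1,736.23 − $6,862.62 → $347.19
  Aug: +$1,736.23 − $985.20 → $1,098.22
  Sep: +$1,736.23 − $4,570.68 → -$1,736.23
  Oct: +$1,736.23 → $0.00
Lowest trial balance = -$3,207.57 (Jan)
Initial deposit = cushion − low point = $3,472.46 − (-$3,207.57) = $6,680.03

$6,680.03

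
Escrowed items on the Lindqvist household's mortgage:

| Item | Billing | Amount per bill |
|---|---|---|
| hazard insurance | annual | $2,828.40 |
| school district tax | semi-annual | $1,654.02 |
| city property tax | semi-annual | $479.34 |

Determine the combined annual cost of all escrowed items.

Hazard insurance: $2,828.40/yr
School district tax: $1,654.02 × 2 = $3,308.04/yr
City property tax: $479.34 × 2 = $958.68/yr
Combined annual = $2,828.40 + $3,308.04 + $958.68 = $7,095.12

$7,095.12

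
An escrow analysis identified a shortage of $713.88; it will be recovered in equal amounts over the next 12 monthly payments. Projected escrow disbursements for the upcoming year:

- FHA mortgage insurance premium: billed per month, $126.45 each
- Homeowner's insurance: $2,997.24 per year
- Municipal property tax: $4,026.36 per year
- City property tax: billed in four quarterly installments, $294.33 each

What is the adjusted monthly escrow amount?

$869.35

FHA mortgage insurance premium: $126.45 × 12 = $1,517.40 per year
Homeowner's insurance: $2,997.24 per year
Municipal property tax: $4,026.36 per year
City property tax: $294.33 × 4 = $1,177.32 per year
Annual escrow total = $9,718.32
Monthly escrow = $9,718.32 / 12 = $809.86
Monthly shortage recovery: $713.88 ÷ 12 = $59.49
New monthly escrow = $809.86 + $59.49 = $869.35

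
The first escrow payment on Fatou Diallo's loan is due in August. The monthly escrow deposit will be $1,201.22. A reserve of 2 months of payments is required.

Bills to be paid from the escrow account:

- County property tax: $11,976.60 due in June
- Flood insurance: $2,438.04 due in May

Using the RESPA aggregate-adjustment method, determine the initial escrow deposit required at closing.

$3,603.66

Cushion = 2 × $1,201.22 = $2,402.44
Trial balance (start $0, +$1,201.22 each month, − disbursements):
  Aug: +$1,201.22 → $1,201.22
  Sep: +$1,201.22 → $2,402.44
  Oct: +$1,201.22 → $3,603.66
  Nov: +$1,201.22 → $4,804.88
  Dec: +$1,201.22 → $6,006.10
  Jan: +$1,201.22 → $7,207.32
  Feb: +$1,201.22 → $8,408.54
  Mar: +$1,201.22 → $9,609.76
  Apr: +$1,201.22 → $10,810.98
  May: +$1,201.22 − $2,438.04 → $9,574.16
  Jun: +$1,201.22 − $11,976.60 → -$1,201.22
  Jul: +$1,201.22 → $0.00
Lowest trial balance = -$1,201.22 (Jun)
Initial deposit = cushion − low point = $2,402.44 − (-$1,201.22) = $3,603.66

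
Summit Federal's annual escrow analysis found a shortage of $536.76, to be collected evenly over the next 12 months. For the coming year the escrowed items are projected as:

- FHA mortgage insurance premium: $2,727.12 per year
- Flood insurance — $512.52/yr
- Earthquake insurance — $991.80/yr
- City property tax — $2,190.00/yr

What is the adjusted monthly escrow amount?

$579.85

FHA mortgage insurance premium — $2,727.12
Flood insurance — $512.52
Earthquake insurance — $991.80
City property tax — $2,190.00
Total annual escrow = $2,727.12 + $512.52 + $991.80 + $2,190.00 = $6,421.44
Base monthly escrow = $6,421.44 / 12 = $535.12
Shortage per month = $536.76 ÷ 12 = $44.73
New monthly escrow = $535.12 + $44.73 = $579.85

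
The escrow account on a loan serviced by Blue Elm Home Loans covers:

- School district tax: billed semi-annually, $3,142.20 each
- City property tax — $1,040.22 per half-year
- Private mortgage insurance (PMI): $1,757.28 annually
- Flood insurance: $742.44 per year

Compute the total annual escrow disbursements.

$10,864.56

School district tax — $3,142.20 × 2 = $6,284.40/yr
City property tax — $1,040.22 × 2 = $2,080.44/yr
Private mortgage insurance (PMI) — $1,757.28/yr
Flood insurance — $742.44/yr
Combined annual = $6,284.40 + $2,080.44 + $1,757.28 + $742.44 = $10,864.56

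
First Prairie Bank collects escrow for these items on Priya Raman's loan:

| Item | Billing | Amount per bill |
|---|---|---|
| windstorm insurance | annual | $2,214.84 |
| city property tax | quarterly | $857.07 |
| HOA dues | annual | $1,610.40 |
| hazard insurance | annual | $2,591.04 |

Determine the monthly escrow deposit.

Windstorm insurance — $2,214.84
City property tax — $857.07 × 4 = $3,428.28
HOA dues — $1,610.40
Hazard insurance — $2,591.04
Combined annual = $2,214.84 + $3,428.28 + $1,610.40 + $2,591.04 = $9,844.56
Monthly = $9,844.56 ÷ 12 = $820.38

$820.38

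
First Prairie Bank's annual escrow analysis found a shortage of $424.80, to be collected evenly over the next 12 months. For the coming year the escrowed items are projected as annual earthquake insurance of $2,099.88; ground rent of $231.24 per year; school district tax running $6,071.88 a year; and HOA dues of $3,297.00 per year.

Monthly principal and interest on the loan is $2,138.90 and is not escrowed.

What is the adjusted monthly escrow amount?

Earthquake insurance: $2,099.88 annually
Ground rent: $231.24 annually
School district tax: $6,071.88 annually
HOA dues: $3,297.00 annually
Total per year = $2,099.88 + $231.24 + $6,071.88 + $3,297.00 = $11,700.00
Base monthly escrow = $11,700.00 ÷ 12 = $975.00
Shortage per month = $424.80 ÷ 12 = $35.40
Adjusted monthly = $975.00 + $35.40 = $1,010.40

$1,010.40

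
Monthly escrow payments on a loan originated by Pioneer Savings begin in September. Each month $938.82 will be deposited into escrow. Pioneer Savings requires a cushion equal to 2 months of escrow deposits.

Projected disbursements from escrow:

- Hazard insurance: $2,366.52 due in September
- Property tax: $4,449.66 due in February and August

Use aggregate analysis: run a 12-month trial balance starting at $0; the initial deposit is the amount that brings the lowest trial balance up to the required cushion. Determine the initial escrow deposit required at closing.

Cushion = 2 × $938.82 = $1,877.64
Trial balance (start $0, +$938.82 each month, − disbursements):
  Sep: +$938.82 − $2,366.52 → -$1,427.70
  Oct: +$938.82 → -$488.88
  Nov: +$938.82 → $449.94
  Dec: +$938.82 → $1,388.76
  Jan: +$938.82 → $2,327.58
  Feb: +$938.82 − $4,449.66 → -$1,183.26
  Mar: +$938.82 → -$244.44
  Apr: +$938.82 → $694.38
  May: +$938.82 → $1,633.20
  Jun: +$938.82 → $2,572.02
  Jul: +$938.82 → $3,510.84
  Aug: +$938.82 − $4,449.66 → $0.00
Lowest trial balance = -$1,427.70 (Sep)
Initial deposit = cushion − low point = $1,877.64 − (-$1,427.70) = $3,305.34

$3,305.34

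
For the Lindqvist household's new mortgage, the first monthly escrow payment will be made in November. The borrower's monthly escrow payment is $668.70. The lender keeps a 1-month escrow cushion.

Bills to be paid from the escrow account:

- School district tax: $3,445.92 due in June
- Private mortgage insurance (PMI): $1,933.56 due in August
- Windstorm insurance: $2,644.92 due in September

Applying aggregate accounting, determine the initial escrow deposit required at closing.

Cushion = 1 × $668.70 = $668.70
Trial balance (start $0, +$668.70 each month, − disbursements):
  Nov: +$668.70 → $668.70
  Dec: +$668.70 → $1,337.40
  Jan: +$668.70 → $2,006.10
  Feb: +$668.70 → $2,674.80
  Mar: +$668.70 → $3,343.50
  Apr: +$668.70 → $4,012.20
  May: +$668.70 → $4,680.90
  Jun: +$668.70 − $3,445.92 → $1,903.68
  Jul: +$668.70 → $2,572.38
  Aug: +$668.70 − $1,933.56 → $1,307.52
  Sep: +$668.70 − $2,644.92 → -$668.70
  Oct: +$668.70 → $0.00
Lowest trial balance = -$668.70 (Sep)
Initial deposit = cushion − low point = $668.70 − (-$668.70) = $1,337.40

$1,337.40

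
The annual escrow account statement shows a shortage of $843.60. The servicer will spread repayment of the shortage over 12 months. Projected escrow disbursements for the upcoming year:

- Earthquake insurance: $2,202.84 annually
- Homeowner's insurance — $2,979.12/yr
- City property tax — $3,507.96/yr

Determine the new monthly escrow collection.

Earthquake insurance — $2,202.84
Homeowner's insurance — $2,979.12
City property tax — $3,507.96
Combined annual = $2,202.84 + $2,979.12 + $3,507.96 = $8,689.92
Per month = $8,689.92 / 12 = $724.16
Shortage spread = $843.60 / 12 = $70.30/mo
New monthly escrow = $724.16 + $70.30 = $794.46

$794.46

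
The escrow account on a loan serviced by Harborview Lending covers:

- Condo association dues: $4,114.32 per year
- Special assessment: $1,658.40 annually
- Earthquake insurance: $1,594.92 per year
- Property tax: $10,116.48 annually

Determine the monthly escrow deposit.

Condo association dues — $4,114.32 annually
Special assessment — $1,658.40 annually
Earthquake insurance — $1,594.92 annually
Property tax — $10,116.48 annually
Annual escrow total = $4,114.32 + $1,658.40 + $1,594.92 + $10,116.48 = $17,484.12
Base monthly escrow = $17,484.12 / 12 = $1,457.01

$1,457.01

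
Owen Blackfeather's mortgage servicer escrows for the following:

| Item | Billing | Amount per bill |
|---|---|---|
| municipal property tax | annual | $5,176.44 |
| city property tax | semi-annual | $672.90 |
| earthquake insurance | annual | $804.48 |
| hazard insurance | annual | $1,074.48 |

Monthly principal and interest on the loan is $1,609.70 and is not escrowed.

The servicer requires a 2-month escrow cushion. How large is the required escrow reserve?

$1,400.20

Municipal property tax = $5,176.44 annually
City property tax = $672.90 × 2 = $1,345.80 annually
Earthquake insurance = $804.48 annually
Hazard insurance = $1,074.48 annually
Yearly total = $8,401.20
Base monthly escrow = $8,401.20 / 12 = $700.10
Reserve = 2 × $700.10 = $1,400.20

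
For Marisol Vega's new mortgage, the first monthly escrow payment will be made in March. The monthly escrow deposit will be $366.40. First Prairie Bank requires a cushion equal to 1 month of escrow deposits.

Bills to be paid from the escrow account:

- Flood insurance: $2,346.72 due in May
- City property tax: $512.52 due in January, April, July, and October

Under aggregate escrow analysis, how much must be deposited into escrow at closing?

Cushion = 1 × $366.40 = $366.40
Trial balance (start $0, +$366.40 each month, − disbursements):
  Mar: +$366.40 → $366.40
  Apr: +$366.40 − $512.52 → $220.28
  May: +$366.40 − $2,346.72 → -$1,760.04
  Jun: +$366.40 → -$1,393.64
  Jul: +$366.40 − $512.52 → -$1,539.76
  Aug: +$366.40 → -$1,173.36
  Sep: +$366.40 → -$806.96
  Oct: +$366.40 − $512.52 → -$953.08
  Nov: +$366.40 → -$586.68
  Dec: +$366.40 → -$220.28
  Jan: +$366.40 − $512.52 → -$366.40
  Feb: +$366.40 → $0.00
Lowest trial balance = -$1,760.04 (May)
Initial deposit = cushion − low point = $366.40 − (-$1,760.04) = $2,126.44

$2,126.44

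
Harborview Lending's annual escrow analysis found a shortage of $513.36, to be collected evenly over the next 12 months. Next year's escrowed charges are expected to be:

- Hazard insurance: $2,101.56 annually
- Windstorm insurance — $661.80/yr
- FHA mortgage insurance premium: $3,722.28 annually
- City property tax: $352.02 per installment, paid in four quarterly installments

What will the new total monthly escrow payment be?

$700.59

Hazard insurance: $2,101.56/yr
Windstorm insurance: $661.80/yr
FHA mortgage insurance premium: $3,722.28/yr
City property tax: $352.02 × 4 = $1,408.08/yr
Yearly total = $2,101.56 + $661.80 + $3,722.28 + $1,408.08 = $7,893.72
Per month = $7,893.72 ÷ 12 = $657.81
Shortage spread = $513.36 / 12 = $42.78/mo
Adjusted monthly = $657.81 + $42.78 = $700.59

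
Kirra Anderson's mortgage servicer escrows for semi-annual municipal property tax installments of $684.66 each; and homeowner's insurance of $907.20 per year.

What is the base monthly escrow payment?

$189.71

Municipal property tax — $684.66 × 2 = $1,369.32 annually
Homeowner's insurance — $907.20 annually
Yearly total = $1,369.32 + $907.20 = $2,276.52
Base monthly escrow = $2,276.52 / 12 = $189.71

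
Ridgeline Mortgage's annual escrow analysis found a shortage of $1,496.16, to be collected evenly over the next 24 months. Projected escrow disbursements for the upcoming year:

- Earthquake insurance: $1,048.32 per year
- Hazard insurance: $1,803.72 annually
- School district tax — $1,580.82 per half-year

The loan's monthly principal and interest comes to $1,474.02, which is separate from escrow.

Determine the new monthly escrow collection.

Earthquake insurance: $1,048.32/yr
Hazard insurance: $1,803.72/yr
School district tax: $1,580.82 × 2 = $3,161.64/yr
Total per year = $1,048.32 + $1,803.72 + $3,161.64 = $6,013.68
Base monthly escrow = $6,013.68 ÷ 12 = $501.14
Monthly shortage recovery: $1,496.16 ÷ 24 = $62.34
Adjusted monthly = $501.14 + $62.34 = $563.48

$563.48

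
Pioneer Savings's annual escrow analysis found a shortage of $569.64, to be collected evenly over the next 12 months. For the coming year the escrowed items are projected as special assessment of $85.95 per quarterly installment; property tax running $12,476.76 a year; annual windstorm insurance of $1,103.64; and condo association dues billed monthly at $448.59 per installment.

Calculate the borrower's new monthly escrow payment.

Special assessment — $85.95 × 4 = $343.80 annually
Property tax — $12,476.76 annually
Windstorm insurance — $1,103.64 annually
Condo association dues — $448.59 × 12 = $5,383.08 annually
Yearly total = $343.80 + $12,476.76 + $1,103.64 + $5,383.08 = $19,307.28
Monthly = $19,307.28 ÷ 12 = $1,608.94
Monthly shortage recovery: $569.64 ÷ 12 = $47.47
Adjusted monthly = $1,608.94 + $47.47 = $1,656.41

$1,656.41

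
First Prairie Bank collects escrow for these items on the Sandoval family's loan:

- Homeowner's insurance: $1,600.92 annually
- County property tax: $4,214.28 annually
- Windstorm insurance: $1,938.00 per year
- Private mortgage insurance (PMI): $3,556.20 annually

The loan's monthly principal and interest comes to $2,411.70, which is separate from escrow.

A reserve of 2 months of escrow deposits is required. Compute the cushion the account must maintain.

Homeowner's insurance: $1,600.92 annually
County property tax: $4,214.28 annually
Windstorm insurance: $1,938.00 annually
Private mortgage insurance (PMI): $3,556.20 annually
Combined annual = $11,309.40
Monthly escrow = $11,309.40 / 12 = $942.45
Reserve = 2 × $942.45 = $1,884.90

$1,884.90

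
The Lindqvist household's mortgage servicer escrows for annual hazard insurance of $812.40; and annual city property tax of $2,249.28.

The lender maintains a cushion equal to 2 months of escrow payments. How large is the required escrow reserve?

$510.28

Hazard insurance — $812.40 per year
City property tax — $2,249.28 per year
Yearly total = $812.40 + $2,249.28 = $3,061.68
Base monthly escrow = $3,061.68 / 12 = $255.14
Cushion = 2 × $255.14 = $510.28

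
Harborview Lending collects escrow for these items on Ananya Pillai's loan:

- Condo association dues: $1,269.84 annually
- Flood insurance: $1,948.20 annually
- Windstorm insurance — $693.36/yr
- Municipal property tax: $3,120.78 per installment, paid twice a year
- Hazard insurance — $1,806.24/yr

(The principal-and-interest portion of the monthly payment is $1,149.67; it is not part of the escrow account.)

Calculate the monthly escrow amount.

$996.60

Condo association dues = $1,269.84/yr
Flood insurance = $1,948.20/yr
Windstorm insurance = $693.36/yr
Municipal property tax = $3,120.78 × 2 = $6,241.56/yr
Hazard insurance = $1,806.24/yr
Total annual escrow = $11,959.20
Monthly = $11,959.20 / 12 = $996.60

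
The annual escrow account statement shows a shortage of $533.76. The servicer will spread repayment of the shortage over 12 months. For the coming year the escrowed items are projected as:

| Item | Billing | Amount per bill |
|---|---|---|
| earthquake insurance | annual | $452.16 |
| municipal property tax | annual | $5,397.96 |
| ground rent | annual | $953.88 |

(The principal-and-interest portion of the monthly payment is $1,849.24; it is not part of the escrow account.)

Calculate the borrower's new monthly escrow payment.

Earthquake insurance — $452.16
Municipal property tax — $5,397.96
Ground rent — $953.88
Total annual escrow = $6,804.00
Monthly = $6,804.00 / 12 = $567.00
Shortage spread = $533.76 ÷ 12 = $44.48/mo
New monthly escrow = $567.00 + $44.48 = $611.48

$611.48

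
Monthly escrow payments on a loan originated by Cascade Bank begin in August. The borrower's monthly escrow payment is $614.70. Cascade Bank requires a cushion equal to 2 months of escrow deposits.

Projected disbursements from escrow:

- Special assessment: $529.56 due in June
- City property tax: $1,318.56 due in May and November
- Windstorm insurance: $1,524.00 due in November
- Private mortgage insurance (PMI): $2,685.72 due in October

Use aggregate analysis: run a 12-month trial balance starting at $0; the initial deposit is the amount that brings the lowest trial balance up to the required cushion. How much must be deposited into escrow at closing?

$4,298.88

Cushion = 2 × $614.70 = $1,229.40
Trial balance (start $0, +$614.70 each month, − disbursements):
  Aug: +$614.70 → $614.70
  Sep: +$614.70 → $1,229.40
  Oct: +$614.70 − $2,685.72 → -$841.62
  Nov: +$614.70 − $2,842.56 → -$3,069.48
  Dec: +$614.70 → -$2,454.78
  Jan: +$614.70 → -$1,840.08
  Feb: +$614.70 → -$1,225.38
  Mar: +$614.70 → -$610.68
  Apr: +$614.70 → $4.02
  May: +$614.70 − $1,318.56 → -$699.84
  Jun: +$614.70 − $529.56 → -$614.70
  Jul: +$614.70 → $0.00
Lowest trial balance = -$3,069.48 (Nov)
Initial deposit = cushion − low point = $1,229.40 − (-$3,069.48) = $4,298.88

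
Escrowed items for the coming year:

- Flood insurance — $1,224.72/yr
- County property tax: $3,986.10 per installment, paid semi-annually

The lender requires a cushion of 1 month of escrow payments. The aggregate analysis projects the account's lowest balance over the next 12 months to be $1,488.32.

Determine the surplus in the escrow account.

Flood insurance — $1,224.72 per year
County property tax — $3,986.10 × 2 = $7,972.20 per year
Total annual escrow = $1,224.72 + $7,972.20 = $9,196.92
Per month = $9,196.92 / 12 = $766.41
Required cushion = 1 × $766.41 = $766.41
Surplus = $1,488.32 − $766.41 = $721.91

$721.91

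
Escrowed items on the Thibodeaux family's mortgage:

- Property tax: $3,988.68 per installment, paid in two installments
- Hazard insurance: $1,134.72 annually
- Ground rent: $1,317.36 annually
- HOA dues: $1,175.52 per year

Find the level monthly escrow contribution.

$967.08

Property tax: $3,988.68 × 2 = $7,977.36
Hazard insurance: $1,134.72
Ground rent: $1,317.36
HOA dues: $1,175.52
Yearly total = $7,977.36 + $1,134.72 + $1,317.36 + $1,175.52 = $11,604.96
Per month = $11,604.96 ÷ 12 = $967.08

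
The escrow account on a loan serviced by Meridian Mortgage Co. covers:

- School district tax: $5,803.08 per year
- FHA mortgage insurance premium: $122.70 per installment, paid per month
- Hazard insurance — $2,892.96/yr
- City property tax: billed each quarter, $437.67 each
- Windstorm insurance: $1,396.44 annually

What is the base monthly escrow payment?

School district tax — $5,803.08 per year
FHA mortgage insurance premium — $122.70 × 12 = $1,472.40 per year
Hazard insurance — $2,892.96 per year
City property tax — $437.67 × 4 = $1,750.68 per year
Windstorm insurance — $1,396.44 per year
Total per year = $13,315.56
Per month = $13,315.56 / 12 = $1,109.63

$1,109.63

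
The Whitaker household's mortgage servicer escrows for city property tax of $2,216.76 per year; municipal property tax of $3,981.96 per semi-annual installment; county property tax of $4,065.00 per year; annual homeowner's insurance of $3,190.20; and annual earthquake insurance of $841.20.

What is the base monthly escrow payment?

City property tax — $2,216.76/yr
Municipal property tax — $3,981.96 × 2 = $7,963.92/yr
County property tax — $4,065.00/yr
Homeowner's insurance — $3,190.20/yr
Earthquake insurance — $841.20/yr
Total per year = $2,216.76 + $7,963.92 + $4,065.00 + $3,190.20 + $841.20 = $18,277.08
Per month = $18,277.08 / 12 = $1,523.09

$1,523.09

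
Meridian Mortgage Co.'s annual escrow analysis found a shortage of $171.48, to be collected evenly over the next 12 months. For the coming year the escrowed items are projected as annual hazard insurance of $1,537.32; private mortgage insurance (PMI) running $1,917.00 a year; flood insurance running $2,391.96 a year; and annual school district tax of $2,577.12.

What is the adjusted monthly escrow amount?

$716.24

Hazard insurance: $1,537.32 per year
Private mortgage insurance (PMI): $1,917.00 per year
Flood insurance: $2,391.96 per year
School district tax: $2,577.12 per year
Yearly total = $1,537.32 + $1,917.00 + $2,391.96 + $2,577.12 = $8,423.40
Base monthly escrow = $8,423.40 ÷ 12 = $701.95
Shortage spread = $171.48 / 12 = $14.29/mo
New monthly escrow = $701.95 + $14.29 = $716.24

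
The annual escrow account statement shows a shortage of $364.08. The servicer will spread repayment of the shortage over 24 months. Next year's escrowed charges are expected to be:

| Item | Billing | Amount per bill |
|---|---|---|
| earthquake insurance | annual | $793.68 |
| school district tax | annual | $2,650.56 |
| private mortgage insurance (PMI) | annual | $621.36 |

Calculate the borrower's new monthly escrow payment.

$353.97

Earthquake insurance: $793.68
School district tax: $2,650.56
Private mortgage insurance (PMI): $621.36
Total annual escrow = $4,065.60
Monthly = $4,065.60 ÷ 12 = $338.80
Monthly shortage recovery: $364.08 / 24 = $15.17
Adjusted monthly = $338.80 + $15.17 = $353.97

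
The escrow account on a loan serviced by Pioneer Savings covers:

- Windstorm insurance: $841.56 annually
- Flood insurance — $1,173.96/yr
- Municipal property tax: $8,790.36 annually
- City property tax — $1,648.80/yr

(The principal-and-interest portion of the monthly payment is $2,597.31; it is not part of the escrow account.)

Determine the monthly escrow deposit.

Windstorm insurance — $841.56 per year
Flood insurance — $1,173.96 per year
Municipal property tax — $8,790.36 per year
City property tax — $1,648.80 per year
Total per year = $12,454.68
Monthly escrow = $12,454.68 ÷ 12 = $1,037.89

$1,037.89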